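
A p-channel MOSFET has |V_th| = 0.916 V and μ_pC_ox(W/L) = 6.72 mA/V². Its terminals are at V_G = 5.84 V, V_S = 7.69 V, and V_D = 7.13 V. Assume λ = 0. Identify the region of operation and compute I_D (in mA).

Triode; I_D = 2.46 mA

V_SG = V_S − V_G = 7.69 − 5.84 = 1.85 V; V_SD = V_S − V_D = 7.69 − 7.13 = 0.56 V.
V_ov = V_SG − |V_th| = 1.85 − 0.916 = 0.934 V.
Since V_SD = 0.56 V < V_ov = 0.934 V, the device is in the triode region.
I_D = k_p [V_ov · V_SD − ½ V_SD²] = 6.72 × [0.934 × 0.56 − 0.5 × 0.56²] = 2.46 mA.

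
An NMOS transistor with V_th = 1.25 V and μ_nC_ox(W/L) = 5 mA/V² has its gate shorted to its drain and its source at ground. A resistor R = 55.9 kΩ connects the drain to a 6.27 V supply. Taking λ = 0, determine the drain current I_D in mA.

With gate tied to drain, V_GS = V_DS ≥ V_GS − V_th, so the device is in saturation.
KCL at the drain: ½ k_n (V_GS − V_th)² = (V_DD − V_GS)/R.
Let x = V_GS − 1.25. Then 140 x² + x − 5.02 = 0, giving x = 0.186 V (positive root), so V_GS = 1.44 V.
I_D = (V_DD − V_GS)/R = (6.27 − 1.44) / 55.9 = 0.0865 mA.

I_D = 0.0865 mA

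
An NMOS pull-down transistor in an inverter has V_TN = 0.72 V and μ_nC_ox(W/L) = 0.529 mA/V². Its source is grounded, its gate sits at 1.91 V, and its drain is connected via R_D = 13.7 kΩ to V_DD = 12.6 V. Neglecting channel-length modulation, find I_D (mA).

V_GS = V_G = 1.91 V, so V_ov = 1.91 − 0.72 = 1.19 V.
Assume saturation: I_D = ½ k_n V_ov² = 0.5 × 0.529 × 1.19² = 0.375 mA, giving V_DS = V_DD − I_D R_D = 12.6 − 0.375 × 13.7 = 7.47 V.
V_DS = 7.47 V ≥ V_ov = 1.19 V, confirming saturation.

I_D = 0.375 mA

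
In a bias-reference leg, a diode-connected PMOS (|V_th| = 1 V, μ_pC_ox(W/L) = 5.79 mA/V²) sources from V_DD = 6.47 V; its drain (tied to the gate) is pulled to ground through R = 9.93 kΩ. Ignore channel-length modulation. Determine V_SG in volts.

With gate tied to drain, V_SG = V_SD ≥ V_SG − |V_th|, so the device is in saturation.
KCL at the drain: ½ k_p (V_SG − |V_th|)² = (V_DD − V_SG)/R.
Let x = V_SG − 1. Then 28.7 x² + x − 5.47 = 0, giving x = 0.419 V (positive root), so V_SG = 1.42 V.
I_D = (V_DD − V_SG)/R = (6.47 − 1.42) / 9.93 = 0.509 mA.

V_SG = 1.42 V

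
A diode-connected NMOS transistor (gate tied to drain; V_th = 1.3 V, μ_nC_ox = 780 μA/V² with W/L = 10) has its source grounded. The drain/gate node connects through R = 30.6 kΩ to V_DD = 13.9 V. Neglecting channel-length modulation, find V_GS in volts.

V_GS = 1.62 V

With gate tied to drain, V_GS = V_DS ≥ V_GS − V_th, so the device is in saturation.
k_n = μ_nC_ox · (W/L) = 7.8 mA/V².
KCL at the drain: ½ k_n (V_GS − V_th)² = (V_DD − V_GS)/R.
Let x = V_GS − 1.3. Then 119 x² + x − 12.6 = 0, giving x = 0.321 V (positive root), so V_GS = 1.62 V.
I_D = (V_DD − V_GS)/R = (13.9 − 1.62) / 30.6 = 0.401 mA.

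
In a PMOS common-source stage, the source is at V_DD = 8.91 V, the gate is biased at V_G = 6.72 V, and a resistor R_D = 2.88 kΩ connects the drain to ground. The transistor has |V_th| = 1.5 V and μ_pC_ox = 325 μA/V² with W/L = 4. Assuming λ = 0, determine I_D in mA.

I_D = 0.309 mA

V_SG = V_DD − V_G = 8.91 − 6.72 = 2.19 V, so V_ov = 2.19 − 1.5 = 0.69 V.
k_p = μ_pC_ox · (W/L) = 1.3 mA/V².
Assume saturation: I_D = ½ k_p V_ov² = 0.5 × 1.3 × 0.69² = 0.309 mA, giving V_SD = V_DD − I_D R_D = 8.91 − 0.309 × 2.88 = 8.02 V.
V_SD = 8.02 V ≥ V_ov = 0.69 V, confirming saturation.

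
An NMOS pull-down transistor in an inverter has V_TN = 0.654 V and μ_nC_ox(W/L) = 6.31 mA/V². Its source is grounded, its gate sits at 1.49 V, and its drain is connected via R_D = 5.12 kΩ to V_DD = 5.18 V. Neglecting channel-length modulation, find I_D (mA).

I_D = 0.971 mA

V_GS = V_G = 1.49 V, so V_ov = 1.49 − 0.654 = 0.836 V.
Assume saturation: I_D = ½ k_n V_ov² = 0.5 × 6.31 × 0.836² = 2.21 mA, giving V_DS = V_DD − I_D R_D = 5.18 − 2.21 × 5.12 = -6.11 V.
But -6.11 V < V_ov = 0.836 V, so the device is actually in triode.
In triode I_D = k_n[V_ov V_DS − ½ V_DS²] and I_D = (V_DD − V_DS)/R_D. Equating: 16.2 V_DS² − 28.01 V_DS + 5.18 = 0, giving V_DS = 0.21 V (the root below V_ov).
I_D = (5.18 − 0.21) / 5.12 = 0.971 mA.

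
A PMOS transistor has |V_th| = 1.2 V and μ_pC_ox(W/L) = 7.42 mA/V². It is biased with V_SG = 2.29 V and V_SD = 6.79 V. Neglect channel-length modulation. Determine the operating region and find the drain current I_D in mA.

Saturation; I_D = 4.41 mA

V_ov = V_SG − |V_th| = 2.29 − 1.2 = 1.09 V.
Since V_SD = 6.79 V ≥ V_ov = 1.09 V, the device is in saturation.
I_D = ½ k_p V_ov² = 0.5 × 7.42 × 1.09² = 4.41 mA.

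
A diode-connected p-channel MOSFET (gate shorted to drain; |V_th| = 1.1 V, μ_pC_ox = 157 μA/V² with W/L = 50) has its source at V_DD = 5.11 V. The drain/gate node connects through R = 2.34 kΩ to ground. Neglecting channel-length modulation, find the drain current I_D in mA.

I_D = 1.45 mA

With gate tied to drain, V_SG = V_SD ≥ V_SG − |V_th|, so the device is in saturation.
k_p = μ_pC_ox · (W/L) = 7.85 mA/V².
KCL at the drain: ½ k_p (V_SG − |V_th|)² = (V_DD − V_SG)/R.
Let x = V_SG − 1.1. Then 9.18 x² + x − 4.01 = 0, giving x = 0.609 V (positive root), so V_SG = 1.71 V.
I_D = (V_DD − V_SG)/R = (5.11 − 1.71) / 2.34 = 1.45 mA.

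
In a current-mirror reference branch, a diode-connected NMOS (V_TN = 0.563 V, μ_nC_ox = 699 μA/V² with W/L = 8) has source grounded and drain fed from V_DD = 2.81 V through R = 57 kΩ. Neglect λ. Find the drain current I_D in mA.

With gate tied to drain, V_GS = V_DS ≥ V_GS − V_TN, so the device is in saturation.
k_n = μ_nC_ox · (W/L) = 5.592 mA/V².
KCL at the drain: ½ k_n (V_GS − V_TN)² = (V_DD − V_GS)/R.
Let x = V_GS − 0.563. Then 159 x² + x − 2.247 = 0, giving x = 0.116 V (positive root), so V_GS = 0.679 V.
I_D = (V_DD − V_GS)/R = (2.81 − 0.679) / 57 = 0.0374 mA.

I_D = 0.0374 mA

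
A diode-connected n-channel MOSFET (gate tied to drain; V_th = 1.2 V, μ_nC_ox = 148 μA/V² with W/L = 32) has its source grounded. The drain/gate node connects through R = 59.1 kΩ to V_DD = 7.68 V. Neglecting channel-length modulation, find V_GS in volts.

With gate tied to drain, V_GS = V_DS ≥ V_GS − V_th, so the device is in saturation.
k_n = μ_nC_ox · (W/L) = 4.736 mA/V².
KCL at the drain: ½ k_n (V_GS − V_th)² = (V_DD − V_GS)/R.
Let x = V_GS − 1.2. Then 140 x² + x − 6.48 = 0, giving x = 0.212 V (positive root), so V_GS = 1.41 V.
I_D = (V_DD − V_GS)/R = (7.68 − 1.41) / 59.1 = 0.106 mA.

V_GS = 1.41 V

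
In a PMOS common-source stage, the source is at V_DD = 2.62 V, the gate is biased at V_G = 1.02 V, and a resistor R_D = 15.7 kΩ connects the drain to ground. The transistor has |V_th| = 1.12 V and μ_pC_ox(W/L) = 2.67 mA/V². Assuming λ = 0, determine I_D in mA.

V_SG = V_DD − V_G = 2.62 − 1.02 = 1.6 V, so V_ov = 1.6 − 1.12 = 0.48 V.
Assume saturation: I_D = ½ k_p V_ov² = 0.5 × 2.67 × 0.48² = 0.308 mA, giving V_SD = V_DD − I_D R_D = 2.62 − 0.308 × 15.7 = -2.21 V.
But -2.21 V < V_ov = 0.48 V, so the device is actually in triode.
In triode I_D = k_p[V_ov V_SD − ½ V_SD²] and I_D = (V_DD − V_SD)/R_D. Equating: 21 V_SD² − 21.12 V_SD + 2.62 = 0, giving V_SD = 0.145 V (the root below V_ov).
I_D = (2.62 − 0.145) / 15.7 = 0.158 mA.

I_D = 0.158 mA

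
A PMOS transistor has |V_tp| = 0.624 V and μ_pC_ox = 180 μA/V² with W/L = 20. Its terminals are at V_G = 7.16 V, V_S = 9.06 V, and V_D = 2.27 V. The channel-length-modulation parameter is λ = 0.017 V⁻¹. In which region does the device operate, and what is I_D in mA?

Saturation; I_D = 3.27 mA

V_SG = V_S − V_G = 9.06 − 7.16 = 1.9 V; V_SD = V_S − V_D = 9.06 − 2.27 = 6.79 V.
k_p = μ_pC_ox · (W/L) = 3.6 mA/V².
V_ov = V_SG − |V_tp| = 1.9 − 0.624 = 1.28 V.
Since V_SD = 6.79 V ≥ V_ov = 1.28 V, the device is in saturation.
I_D = ½ k_p V_ov² (1 + λ V_SD) = 0.5 × 3.6 × 1.28² × (1 + 0.017 × 6.79) = 3.27 mA.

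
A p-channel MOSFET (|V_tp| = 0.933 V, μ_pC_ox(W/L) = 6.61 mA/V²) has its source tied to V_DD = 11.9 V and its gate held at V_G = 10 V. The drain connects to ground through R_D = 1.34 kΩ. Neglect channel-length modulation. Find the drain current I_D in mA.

V_SG = V_DD − V_G = 11.9 − 10 = 1.9 V, so V_ov = 1.9 − 0.933 = 0.967 V.
Assume saturation: I_D = ½ k_p V_ov² = 0.5 × 6.61 × 0.967² = 3.09 mA, giving V_SD = V_DD − I_D R_D = 11.9 − 3.09 × 1.34 = 7.76 V.
V_SD = 7.76 V ≥ V_ov = 0.967 V, confirming saturation.

I_D = 3.09 mA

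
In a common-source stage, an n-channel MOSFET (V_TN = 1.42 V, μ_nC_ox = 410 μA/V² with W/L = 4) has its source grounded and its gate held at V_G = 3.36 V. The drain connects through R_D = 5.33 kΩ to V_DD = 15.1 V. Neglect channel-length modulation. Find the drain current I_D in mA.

I_D = 2.61 mA

V_GS = V_G = 3.36 V, so V_ov = 3.36 − 1.42 = 1.94 V.
k_n = μ_nC_ox · (W/L) = 1.64 mA/V².
Assume saturation: I_D = ½ k_n V_ov² = 0.5 × 1.64 × 1.94² = 3.09 mA, giving V_DS = V_DD − I_D R_D = 15.1 − 3.09 × 5.33 = -1.35 V.
But -1.35 V < V_ov = 1.94 V, so the device is actually in triode.
In triode I_D = k_n[V_ov V_DS − ½ V_DS²] and I_D = (V_DD − V_DS)/R_D. Equating: 4.37 V_DS² − 17.96 V_DS + 15.1 = 0, giving V_DS = 1.18 V (the root below V_ov).
I_D = (15.1 − 1.18) / 5.33 = 2.61 mA.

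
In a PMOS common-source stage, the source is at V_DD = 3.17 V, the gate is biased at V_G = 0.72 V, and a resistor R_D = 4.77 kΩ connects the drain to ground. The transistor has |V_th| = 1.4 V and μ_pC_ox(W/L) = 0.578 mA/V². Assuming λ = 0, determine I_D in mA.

I_D = 0.319 mA

V_SG = V_DD − V_G = 3.17 − 0.72 = 2.45 V, so V_ov = 2.45 − 1.4 = 1.05 V.
Assume saturation: I_D = ½ k_p V_ov² = 0.5 × 0.578 × 1.05² = 0.319 mA, giving V_SD = V_DD − I_D R_D = 3.17 − 0.319 × 4.77 = 1.65 V.
V_SD = 1.65 V ≥ V_ov = 1.05 V, confirming saturation.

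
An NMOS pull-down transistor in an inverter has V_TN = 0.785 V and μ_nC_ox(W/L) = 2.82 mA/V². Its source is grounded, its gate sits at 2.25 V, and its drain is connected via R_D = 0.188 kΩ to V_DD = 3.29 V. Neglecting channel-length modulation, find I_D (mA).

V_GS = V_G = 2.25 V, so V_ov = 2.25 − 0.785 = 1.46 V.
Assume saturation: I_D = ½ k_n V_ov² = 0.5 × 2.82 × 1.46² = 3.03 mA, giving V_DS = V_DD − I_D R_D = 3.29 − 3.03 × 0.188 = 2.72 V.
V_DS = 2.72 V ≥ V_ov = 1.46 V, confirming saturation.

I_D = 3.03 mA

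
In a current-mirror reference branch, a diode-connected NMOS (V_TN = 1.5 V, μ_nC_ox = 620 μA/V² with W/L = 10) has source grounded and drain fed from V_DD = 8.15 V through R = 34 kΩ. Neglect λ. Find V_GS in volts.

With gate tied to drain, V_GS = V_DS ≥ V_GS − V_TN, so the device is in saturation.
k_n = μ_nC_ox · (W/L) = 6.2 mA/V².
KCL at the drain: ½ k_n (V_GS − V_TN)² = (V_DD − V_GS)/R.
Let x = V_GS − 1.5. Then 105 x² + x − 6.65 = 0, giving x = 0.246 V (positive root), so V_GS = 1.75 V.
I_D = (V_DD − V_GS)/R = (8.15 − 1.75) / 34 = 0.188 mA.

V_GS = 1.75 V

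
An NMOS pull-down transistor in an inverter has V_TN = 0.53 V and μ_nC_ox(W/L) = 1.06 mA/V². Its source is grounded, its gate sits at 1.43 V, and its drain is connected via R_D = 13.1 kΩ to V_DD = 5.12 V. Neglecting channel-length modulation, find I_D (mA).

I_D = 0.351 mA

V_GS = V_G = 1.43 V, so V_ov = 1.43 − 0.53 = 0.9 V.
Assume saturation: I_D = ½ k_n V_ov² = 0.5 × 1.06 × 0.9² = 0.429 mA, giving V_DS = V_DD − I_D R_D = 5.12 − 0.429 × 13.1 = -0.504 V.
But -0.504 V < V_ov = 0.9 V, so the device is actually in triode.
In triode I_D = k_n[V_ov V_DS − ½ V_DS²] and I_D = (V_DD − V_DS)/R_D. Equating: 6.94 V_DS² − 13.5 V_DS + 5.12 = 0, giving V_DS = 0.517 V (the root below V_ov).
I_D = (5.12 − 0.517) / 13.1 = 0.351 mA.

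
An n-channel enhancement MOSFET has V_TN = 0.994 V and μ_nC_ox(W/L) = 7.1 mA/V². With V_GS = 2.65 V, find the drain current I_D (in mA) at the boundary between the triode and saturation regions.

I_D = 9.74 mA

At the boundary V_DS = V_ov = V_GS − V_TN = 2.65 − 0.994 = 1.66 V.
I_D = ½ k_n V_ov² = 0.5 × 7.1 × 1.66² = 9.74 mA.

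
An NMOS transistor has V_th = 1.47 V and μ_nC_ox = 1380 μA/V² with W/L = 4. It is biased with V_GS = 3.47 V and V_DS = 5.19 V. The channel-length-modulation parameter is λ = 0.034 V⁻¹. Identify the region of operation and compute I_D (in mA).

Saturation; I_D = 13.0 mA

k_n = μ_nC_ox · (W/L) = 5.52 mA/V².
V_ov = V_GS − V_th = 3.47 − 1.47 = 2 V.
Since V_DS = 5.19 V ≥ V_ov = 2 V, the device is in saturation.
I_D = ½ k_n V_ov² (1 + λ V_DS) = 0.5 × 5.52 × 2² × (1 + 0.034 × 5.19) = 13 mA.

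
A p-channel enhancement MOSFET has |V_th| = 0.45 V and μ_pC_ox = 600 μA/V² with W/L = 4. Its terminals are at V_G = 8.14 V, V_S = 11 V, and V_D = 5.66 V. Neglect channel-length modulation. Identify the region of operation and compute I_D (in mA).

V_SG = V_S − V_G = 11 − 8.14 = 2.86 V; V_SD = V_S − V_D = 11 − 5.66 = 5.34 V.
k_p = μ_pC_ox · (W/L) = 2.4 mA/V².
V_ov = V_SG − |V_th| = 2.86 − 0.45 = 2.41 V.
Since V_SD = 5.34 V ≥ V_ov = 2.41 V, the device is in saturation.
I_D = ½ k_p V_ov² = 0.5 × 2.4 × 2.41² = 6.97 mA.

Saturation; I_D = 6.97 mA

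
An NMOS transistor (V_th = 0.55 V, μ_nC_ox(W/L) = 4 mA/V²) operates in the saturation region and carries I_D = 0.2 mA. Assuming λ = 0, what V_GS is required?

In saturation I_D = ½ k_n (V_GS − V_th)², so V_GS − V_th = √(2 I_D / k_n) = √(2 × 0.2 / 4) = 0.316 V.
V_GS = 0.55 + 0.316 = 0.866 V.

V_GS = 0.866 V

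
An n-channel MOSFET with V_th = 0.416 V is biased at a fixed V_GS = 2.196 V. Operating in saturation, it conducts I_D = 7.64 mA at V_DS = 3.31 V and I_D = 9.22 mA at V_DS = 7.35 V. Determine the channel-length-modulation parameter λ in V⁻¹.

With V_GS fixed, I_D ∝ (1 + λ V_DS) in saturation, so I_D2/I_D1 = (1 + λ V_DS2)/(1 + λ V_DS1).
9.22/7.64 = 1.207 = (1 + 7.35 λ)/(1 + 3.31 λ).
Solving: λ (I_D1 V_DS2 − I_D2 V_DS1) = I_D2 − I_D1, so λ = (9.22 − 7.64) / (7.64 × 7.35 − 9.22 × 3.31) = 1.58 / 25.6 = 0.0616 V⁻¹.

λ = 0.0616 V⁻¹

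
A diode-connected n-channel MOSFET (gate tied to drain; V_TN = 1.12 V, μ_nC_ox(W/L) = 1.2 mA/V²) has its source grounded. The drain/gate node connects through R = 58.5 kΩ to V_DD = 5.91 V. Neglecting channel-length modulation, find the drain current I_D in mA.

With gate tied to drain, V_GS = V_DS ≥ V_GS − V_TN, so the device is in saturation.
KCL at the drain: ½ k_n (V_GS − V_TN)² = (V_DD − V_GS)/R.
Let x = V_GS − 1.12. Then 35.1 x² + x − 4.79 = 0, giving x = 0.355 V (positive root), so V_GS = 1.48 V.
I_D = (V_DD − V_GS)/R = (5.91 − 1.48) / 58.5 = 0.0758 mA.

I_D = 0.0758 mA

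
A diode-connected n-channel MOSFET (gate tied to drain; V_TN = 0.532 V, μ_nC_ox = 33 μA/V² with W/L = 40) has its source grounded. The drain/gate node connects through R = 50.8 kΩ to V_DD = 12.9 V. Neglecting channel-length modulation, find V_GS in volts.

V_GS = 1.12 V

With gate tied to drain, V_GS = V_DS ≥ V_GS − V_TN, so the device is in saturation.
k_n = μ_nC_ox · (W/L) = 1.32 mA/V².
KCL at the drain: ½ k_n (V_GS − V_TN)² = (V_DD − V_GS)/R.
Let x = V_GS − 0.532. Then 33.5 x² + x − 12.37 = 0, giving x = 0.593 V (positive root), so V_GS = 1.12 V.
I_D = (V_DD − V_GS)/R = (12.9 − 1.12) / 50.8 = 0.232 mA.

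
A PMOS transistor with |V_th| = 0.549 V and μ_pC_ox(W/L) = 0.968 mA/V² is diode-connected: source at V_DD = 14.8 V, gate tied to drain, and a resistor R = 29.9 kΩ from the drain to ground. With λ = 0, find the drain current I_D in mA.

I_D = 0.445 mA

With gate tied to drain, V_SG = V_SD ≥ V_SG − |V_th|, so the device is in saturation.
KCL at the drain: ½ k_p (V_SG − |V_th|)² = (V_DD − V_SG)/R.
Let x = V_SG − 0.549. Then 14.5 x² + x − 14.25 = 0, giving x = 0.958 V (positive root), so V_SG = 1.51 V.
I_D = (V_DD − V_SG)/R = (14.8 − 1.51) / 29.9 = 0.445 mA.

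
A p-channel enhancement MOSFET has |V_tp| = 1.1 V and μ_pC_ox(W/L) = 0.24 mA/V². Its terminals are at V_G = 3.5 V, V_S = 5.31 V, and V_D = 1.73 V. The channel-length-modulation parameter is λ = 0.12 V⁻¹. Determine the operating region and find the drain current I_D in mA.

Saturation; I_D = 0.0865 mA

V_SG = V_S − V_G = 5.31 − 3.5 = 1.81 V; V_SD = V_S − V_D = 5.31 − 1.73 = 3.58 V.
V_ov = V_SG − |V_tp| = 1.81 − 1.1 = 0.71 V.
Since V_SD = 3.58 V ≥ V_ov = 0.71 V, the device is in saturation.
I_D = ½ k_p V_ov² (1 + λ V_SD) = 0.5 × 0.24 × 0.71² × (1 + 0.12 × 3.58) = 0.0865 mA.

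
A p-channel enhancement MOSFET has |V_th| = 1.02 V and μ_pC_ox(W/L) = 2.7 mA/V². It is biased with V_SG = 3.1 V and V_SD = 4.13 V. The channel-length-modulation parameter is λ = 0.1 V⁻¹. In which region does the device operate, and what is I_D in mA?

V_ov = V_SG − |V_th| = 3.1 − 1.02 = 2.08 V.
Since V_SD = 4.13 V ≥ V_ov = 2.08 V, the device is in saturation.
I_D = ½ k_p V_ov² (1 + λ V_SD) = 0.5 × 2.7 × 2.08² × (1 + 0.1 × 4.13) = 8.25 mA.

Saturation; I_D = 8.25 mA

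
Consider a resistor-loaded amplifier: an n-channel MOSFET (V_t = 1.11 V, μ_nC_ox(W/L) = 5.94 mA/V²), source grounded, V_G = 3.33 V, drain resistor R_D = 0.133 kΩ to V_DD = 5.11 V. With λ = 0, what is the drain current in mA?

V_GS = V_G = 3.33 V, so V_ov = 3.33 − 1.11 = 2.22 V.
Assume saturation: I_D = ½ k_n V_ov² = 0.5 × 5.94 × 2.22² = 14.6 mA, giving V_DS = V_DD − I_D R_D = 5.11 − 14.6 × 0.133 = 3.16 V.
V_DS = 3.16 V ≥ V_ov = 2.22 V, confirming saturation.

I_D = 14.6 mA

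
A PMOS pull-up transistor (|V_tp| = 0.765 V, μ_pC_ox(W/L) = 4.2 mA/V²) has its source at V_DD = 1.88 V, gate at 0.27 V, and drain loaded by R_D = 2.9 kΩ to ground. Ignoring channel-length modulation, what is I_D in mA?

V_SG = V_DD − V_G = 1.88 − 0.27 = 1.61 V, so V_ov = 1.61 − 0.765 = 0.845 V.
Assume saturation: I_D = ½ k_p V_ov² = 0.5 × 4.2 × 0.845² = 1.5 mA, giving V_SD = V_DD − I_D R_D = 1.88 − 1.5 × 2.9 = -2.47 V.
But -2.47 V < V_ov = 0.845 V, so the device is actually in triode.
In triode I_D = k_p[V_ov V_SD − ½ V_SD²] and I_D = (V_DD − V_SD)/R_D. Equating: 6.09 V_SD² − 11.29 V_SD + 1.88 = 0, giving V_SD = 0.185 V (the root below V_ov).
I_D = (1.88 − 0.185) / 2.9 = 0.585 mA.

I_D = 0.585 mA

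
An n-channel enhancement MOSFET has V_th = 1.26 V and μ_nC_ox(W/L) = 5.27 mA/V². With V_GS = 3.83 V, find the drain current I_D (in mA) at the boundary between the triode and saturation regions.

I_D = 17.4 mA

At the boundary V_DS = V_ov = V_GS − V_th = 3.83 − 1.26 = 2.57 V.
I_D = ½ k_n V_ov² = 0.5 × 5.27 × 2.57² = 17.4 mA.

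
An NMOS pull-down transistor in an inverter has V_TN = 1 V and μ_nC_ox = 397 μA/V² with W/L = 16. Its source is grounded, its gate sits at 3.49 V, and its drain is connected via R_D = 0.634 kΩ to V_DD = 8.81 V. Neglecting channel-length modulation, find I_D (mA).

V_GS = V_G = 3.49 V, so V_ov = 3.49 − 1 = 2.49 V.
k_n = μ_nC_ox · (W/L) = 6.352 mA/V².
Assume saturation: I_D = ½ k_n V_ov² = 0.5 × 6.352 × 2.49² = 19.7 mA, giving V_DS = V_DD − I_D R_D = 8.81 − 19.7 × 0.634 = -3.67 V.
But -3.67 V < V_ov = 2.49 V, so the device is actually in triode.
In triode I_D = k_n[V_ov V_DS − ½ V_DS²] and I_D = (V_DD − V_DS)/R_D. Equating: 2.01 V_DS² − 11.03 V_DS + 8.81 = 0, giving V_DS = 0.971 V (the root below V_ov).
I_D = (8.81 − 0.971) / 0.634 = 12.4 mA.

I_D = 12.4 mA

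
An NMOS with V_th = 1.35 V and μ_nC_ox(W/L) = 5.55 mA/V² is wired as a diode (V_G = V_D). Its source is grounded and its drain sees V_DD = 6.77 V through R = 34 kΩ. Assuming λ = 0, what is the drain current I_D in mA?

With gate tied to drain, V_GS = V_DS ≥ V_GS − V_th, so the device is in saturation.
KCL at the drain: ½ k_n (V_GS − V_th)² = (V_DD − V_GS)/R.
Let x = V_GS − 1.35. Then 94.3 x² + x − 5.42 = 0, giving x = 0.234 V (positive root), so V_GS = 1.58 V.
I_D = (V_DD − V_GS)/R = (6.77 − 1.58) / 34 = 0.153 mA.

I_D = 0.153 mA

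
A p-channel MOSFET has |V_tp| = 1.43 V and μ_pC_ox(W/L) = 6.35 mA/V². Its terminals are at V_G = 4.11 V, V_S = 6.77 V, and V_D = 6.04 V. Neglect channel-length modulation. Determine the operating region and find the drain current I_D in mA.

Triode; I_D = 4.01 mA

V_SG = V_S − V_G = 6.77 − 4.11 = 2.66 V; V_SD = V_S − V_D = 6.77 − 6.04 = 0.73 V.
V_ov = V_SG − |V_tp| = 2.66 − 1.43 = 1.23 V.
Since V_SD = 0.73 V < V_ov = 1.23 V, the device is in the triode region.
I_D = k_p [V_ov · V_SD − ½ V_SD²] = 6.35 × [1.23 × 0.73 − 0.5 × 0.73²] = 4.01 mA.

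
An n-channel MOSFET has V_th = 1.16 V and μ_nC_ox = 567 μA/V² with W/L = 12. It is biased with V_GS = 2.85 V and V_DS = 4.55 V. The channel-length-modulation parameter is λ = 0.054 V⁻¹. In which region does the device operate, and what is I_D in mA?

Saturation; I_D = 12.1 mA

k_n = μ_nC_ox · (W/L) = 6.804 mA/V².
V_ov = V_GS − V_th = 2.85 − 1.16 = 1.69 V.
Since V_DS = 4.55 V ≥ V_ov = 1.69 V, the device is in saturation.
I_D = ½ k_n V_ov² (1 + λ V_DS) = 0.5 × 6.804 × 1.69² × (1 + 0.054 × 4.55) = 12.1 mA.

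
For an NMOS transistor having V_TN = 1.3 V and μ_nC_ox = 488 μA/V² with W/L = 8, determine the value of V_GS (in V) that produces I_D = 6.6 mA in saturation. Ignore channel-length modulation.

V_GS = 3.14 V

k_n = μ_nC_ox · (W/L) = 3.904 mA/V².
In saturation I_D = ½ k_n (V_GS − V_TN)², so V_GS − V_TN = √(2 I_D / k_n) = √(2 × 6.6 / 3.904) = 1.84 V.
V_GS = 1.3 + 1.84 = 3.14 V.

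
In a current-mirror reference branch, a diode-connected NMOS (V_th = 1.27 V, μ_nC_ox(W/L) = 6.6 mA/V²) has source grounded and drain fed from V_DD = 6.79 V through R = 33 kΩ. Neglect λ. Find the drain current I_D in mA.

I_D = 0.161 mA

With gate tied to drain, V_GS = V_DS ≥ V_GS − V_th, so the device is in saturation.
KCL at the drain: ½ k_n (V_GS − V_th)² = (V_DD − V_GS)/R.
Let x = V_GS − 1.27. Then 109 x² + x − 5.52 = 0, giving x = 0.221 V (positive root), so V_GS = 1.49 V.
I_D = (V_DD − V_GS)/R = (6.79 − 1.49) / 33 = 0.161 mA.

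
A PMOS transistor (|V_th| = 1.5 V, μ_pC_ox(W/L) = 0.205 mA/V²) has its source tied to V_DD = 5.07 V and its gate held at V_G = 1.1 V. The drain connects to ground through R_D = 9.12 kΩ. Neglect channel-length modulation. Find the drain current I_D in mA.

V_SG = V_DD − V_G = 5.07 − 1.1 = 3.97 V, so V_ov = 3.97 − 1.5 = 2.47 V.
Assume saturation: I_D = ½ k_p V_ov² = 0.5 × 0.205 × 2.47² = 0.625 mA, giving V_SD = V_DD − I_D R_D = 5.07 − 0.625 × 9.12 = -0.633 V.
But -0.633 V < V_ov = 2.47 V, so the device is actually in triode.
In triode I_D = k_p[V_ov V_SD − ½ V_SD²] and I_D = (V_DD − V_SD)/R_D. Equating: 0.935 V_SD² − 5.618 V_SD + 5.07 = 0, giving V_SD = 1.11 V (the root below V_ov).
I_D = (5.07 − 1.11) / 9.12 = 0.435 mA.

I_D = 0.435 mA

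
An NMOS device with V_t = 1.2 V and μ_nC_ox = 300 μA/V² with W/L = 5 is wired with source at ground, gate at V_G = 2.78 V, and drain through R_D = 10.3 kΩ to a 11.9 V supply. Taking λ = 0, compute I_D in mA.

V_GS = V_G = 2.78 V, so V_ov = 2.78 − 1.2 = 1.58 V.
k_n = μ_nC_ox · (W/L) = 1.5 mA/V².
Assume saturation: I_D = ½ k_n V_ov² = 0.5 × 1.5 × 1.58² = 1.87 mA, giving V_DS = V_DD − I_D R_D = 11.9 − 1.87 × 10.3 = -7.38 V.
But -7.38 V < V_ov = 1.58 V, so the device is actually in triode.
In triode I_D = k_n[V_ov V_DS − ½ V_DS²] and I_D = (V_DD − V_DS)/R_D. Equating: 7.73 V_DS² − 25.41 V_DS + 11.9 = 0, giving V_DS = 0.566 V (the root below V_ov).
I_D = (11.9 − 0.566) / 10.3 = 1.1 mA.

I_D = 1.10 mA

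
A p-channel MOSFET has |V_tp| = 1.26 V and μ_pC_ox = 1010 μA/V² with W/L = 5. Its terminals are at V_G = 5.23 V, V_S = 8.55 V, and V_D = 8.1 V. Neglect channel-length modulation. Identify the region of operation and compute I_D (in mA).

Triode; I_D = 4.17 mA

V_SG = V_S − V_G = 8.55 − 5.23 = 3.32 V; V_SD = V_S − V_D = 8.55 − 8.1 = 0.45 V.
k_p = μ_pC_ox · (W/L) = 5.05 mA/V².
V_ov = V_SG − |V_tp| = 3.32 − 1.26 = 2.06 V.
Since V_SD = 0.45 V < V_ov = 2.06 V, the device is in the triode region.
I_D = k_p [V_ov · V_SD − ½ V_SD²] = 5.05 × [2.06 × 0.45 − 0.5 × 0.45²] = 4.17 mA.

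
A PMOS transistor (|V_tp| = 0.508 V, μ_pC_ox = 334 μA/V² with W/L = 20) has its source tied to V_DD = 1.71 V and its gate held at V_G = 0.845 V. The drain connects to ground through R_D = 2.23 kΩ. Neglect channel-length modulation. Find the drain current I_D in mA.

V_SG = V_DD − V_G = 1.71 − 0.845 = 0.865 V, so V_ov = 0.865 − 0.508 = 0.357 V.
k_p = μ_pC_ox · (W/L) = 6.68 mA/V².
Assume saturation: I_D = ½ k_p V_ov² = 0.5 × 6.68 × 0.357² = 0.426 mA, giving V_SD = V_DD − I_D R_D = 1.71 − 0.426 × 2.23 = 0.761 V.
V_SD = 0.761 V ≥ V_ov = 0.357 V, confirming saturation.

I_D = 0.426 mA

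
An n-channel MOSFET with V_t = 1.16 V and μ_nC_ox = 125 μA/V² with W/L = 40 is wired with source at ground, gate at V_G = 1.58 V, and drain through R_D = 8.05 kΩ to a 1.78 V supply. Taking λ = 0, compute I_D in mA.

V_GS = V_G = 1.58 V, so V_ov = 1.58 − 1.16 = 0.42 V.
k_n = μ_nC_ox · (W/L) = 5 mA/V².
Assume saturation: I_D = ½ k_n V_ov² = 0.5 × 5 × 0.42² = 0.441 mA, giving V_DS = V_DD − I_D R_D = 1.78 − 0.441 × 8.05 = -1.77 V.
But -1.77 V < V_ov = 0.42 V, so the device is actually in triode.
In triode I_D = k_n[V_ov V_DS − ½ V_DS²] and I_D = (V_DD − V_DS)/R_D. Equating: 20.1 V_DS² − 17.91 V_DS + 1.78 = 0, giving V_DS = 0.114 V (the root below V_ov).
I_D = (1.78 − 0.114) / 8.05 = 0.207 mA.

I_D = 0.207 mA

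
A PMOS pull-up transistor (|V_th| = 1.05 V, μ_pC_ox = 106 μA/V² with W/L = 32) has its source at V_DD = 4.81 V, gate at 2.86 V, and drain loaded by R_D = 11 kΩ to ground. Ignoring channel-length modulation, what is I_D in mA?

V_SG = V_DD − V_G = 4.81 − 2.86 = 1.95 V, so V_ov = 1.95 − 1.05 = 0.9 V.
k_p = μ_pC_ox · (W/L) = 3.392 mA/V².
Assume saturation: I_D = ½ k_p V_ov² = 0.5 × 3.392 × 0.9² = 1.37 mA, giving V_SD = V_DD − I_D R_D = 4.81 − 1.37 × 11 = -10.3 V.
But -10.3 V < V_ov = 0.9 V, so the device is actually in triode.
In triode I_D = k_p[V_ov V_SD − ½ V_SD²] and I_D = (V_DD − V_SD)/R_D. Equating: 18.7 V_SD² − 34.58 V_SD + 4.81 = 0, giving V_SD = 0.151 V (the root below V_ov).
I_D = (4.81 − 0.151) / 11 = 0.424 mA.

I_D = 0.424 mA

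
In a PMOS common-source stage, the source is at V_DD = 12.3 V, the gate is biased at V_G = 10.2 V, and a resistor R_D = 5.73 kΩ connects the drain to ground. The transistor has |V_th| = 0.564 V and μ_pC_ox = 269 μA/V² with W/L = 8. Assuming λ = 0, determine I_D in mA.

V_SG = V_DD − V_G = 12.3 − 10.2 = 2.1 V, so V_ov = 2.1 − 0.564 = 1.54 V.
k_p = μ_pC_ox · (W/L) = 2.152 mA/V².
Assume saturation: I_D = ½ k_p V_ov² = 0.5 × 2.152 × 1.54² = 2.54 mA, giving V_SD = V_DD − I_D R_D = 12.3 − 2.54 × 5.73 = -2.25 V.
But -2.25 V < V_ov = 1.54 V, so the device is actually in triode.
In triode I_D = k_p[V_ov V_SD − ½ V_SD²] and I_D = (V_DD − V_SD)/R_D. Equating: 6.17 V_SD² − 19.94 V_SD + 12.3 = 0, giving V_SD = 0.83 V (the root below V_ov).
I_D = (12.3 − 0.83) / 5.73 = 2 mA.

I_D = 2.00 mA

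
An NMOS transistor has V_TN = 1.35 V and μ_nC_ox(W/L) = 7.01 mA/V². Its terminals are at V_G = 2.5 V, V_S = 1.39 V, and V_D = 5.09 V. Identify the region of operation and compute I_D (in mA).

V_GS = V_G − V_S = 2.5 − 1.39 = 1.11 V; V_DS = V_D − V_S = 5.09 − 1.39 = 3.7 V.
V_GS = 1.11 V < V_TN = 1.35 V, so the transistor is in cutoff.

Cutoff; I_D = 0 mA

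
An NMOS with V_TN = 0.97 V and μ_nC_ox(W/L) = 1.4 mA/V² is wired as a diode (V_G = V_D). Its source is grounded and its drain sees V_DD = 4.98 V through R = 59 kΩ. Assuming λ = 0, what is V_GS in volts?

V_GS = 1.27 V

With gate tied to drain, V_GS = V_DS ≥ V_GS − V_TN, so the device is in saturation.
KCL at the drain: ½ k_n (V_GS − V_TN)² = (V_DD − V_GS)/R.
Let x = V_GS − 0.97. Then 41.3 x² + x − 4.01 = 0, giving x = 0.3 V (positive root), so V_GS = 1.27 V.
I_D = (V_DD − V_GS)/R = (4.98 − 1.27) / 59 = 0.0629 mA.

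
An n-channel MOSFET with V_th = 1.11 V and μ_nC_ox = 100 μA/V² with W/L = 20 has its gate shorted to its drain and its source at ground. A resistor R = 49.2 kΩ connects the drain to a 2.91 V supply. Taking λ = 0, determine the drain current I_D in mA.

With gate tied to drain, V_GS = V_DS ≥ V_GS − V_th, so the device is in saturation.
k_n = μ_nC_ox · (W/L) = 2 mA/V².
KCL at the drain: ½ k_n (V_GS − V_th)² = (V_DD − V_GS)/R.
Let x = V_GS − 1.11. Then 49.2 x² + x − 1.8 = 0, giving x = 0.181 V (positive root), so V_GS = 1.29 V.
I_D = (V_DD − V_GS)/R = (2.91 − 1.29) / 49.2 = 0.0329 mA.

I_D = 0.0329 mA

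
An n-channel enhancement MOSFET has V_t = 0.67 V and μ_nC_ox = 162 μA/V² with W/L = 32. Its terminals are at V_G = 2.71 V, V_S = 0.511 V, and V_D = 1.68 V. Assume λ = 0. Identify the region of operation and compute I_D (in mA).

Triode; I_D = 5.72 mA

V_GS = V_G − V_S = 2.71 − 0.511 = 2.2 V; V_DS = V_D − V_S = 1.68 − 0.511 = 1.17 V.
k_n = μ_nC_ox · (W/L) = 5.184 mA/V².
V_ov = V_GS − V_t = 2.2 − 0.67 = 1.53 V.
Since V_DS = 1.17 V < V_ov = 1.53 V, the device is in the triode region.
I_D = k_n [V_ov · V_DS − ½ V_DS²] = 5.184 × [1.53 × 1.17 − 0.5 × 1.17²] = 5.72 mA.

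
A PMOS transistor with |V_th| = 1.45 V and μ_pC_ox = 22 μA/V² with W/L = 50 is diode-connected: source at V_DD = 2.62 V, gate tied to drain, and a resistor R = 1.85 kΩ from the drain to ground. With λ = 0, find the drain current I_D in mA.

With gate tied to drain, V_SG = V_SD ≥ V_SG − |V_th|, so the device is in saturation.
k_p = μ_pC_ox · (W/L) = 1.1 mA/V².
KCL at the drain: ½ k_p (V_SG − |V_th|)² = (V_DD − V_SG)/R.
Let x = V_SG − 1.45. Then 1.02 x² + x − 1.17 = 0, giving x = 0.688 V (positive root), so V_SG = 2.14 V.
I_D = (V_DD − V_SG)/R = (2.62 − 2.14) / 1.85 = 0.26 mA.

I_D = 0.260 mA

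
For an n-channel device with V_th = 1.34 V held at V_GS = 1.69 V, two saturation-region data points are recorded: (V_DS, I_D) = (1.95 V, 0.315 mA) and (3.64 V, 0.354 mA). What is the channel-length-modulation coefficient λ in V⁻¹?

λ = 0.0855 V⁻¹

With V_GS fixed, I_D ∝ (1 + λ V_DS) in saturation, so I_D2/I_D1 = (1 + λ V_DS2)/(1 + λ V_DS1).
0.354/0.315 = 1.124 = (1 + 3.64 λ)/(1 + 1.95 λ).
Solving: λ (I_D1 V_DS2 − I_D2 V_DS1) = I_D2 − I_D1, so λ = (0.354 − 0.315) / (0.315 × 3.64 − 0.354 × 1.95) = 0.039 / 0.456 = 0.0855 V⁻¹.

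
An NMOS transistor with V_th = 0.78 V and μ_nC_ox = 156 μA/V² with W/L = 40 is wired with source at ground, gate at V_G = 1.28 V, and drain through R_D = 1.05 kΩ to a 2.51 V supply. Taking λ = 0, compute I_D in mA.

V_GS = V_G = 1.28 V, so V_ov = 1.28 − 0.78 = 0.5 V.
k_n = μ_nC_ox · (W/L) = 6.24 mA/V².
Assume saturation: I_D = ½ k_n V_ov² = 0.5 × 6.24 × 0.5² = 0.78 mA, giving V_DS = V_DD − I_D R_D = 2.51 − 0.78 × 1.05 = 1.69 V.
V_DS = 1.69 V ≥ V_ov = 0.5 V, confirming saturation.

I_D = 0.780 mA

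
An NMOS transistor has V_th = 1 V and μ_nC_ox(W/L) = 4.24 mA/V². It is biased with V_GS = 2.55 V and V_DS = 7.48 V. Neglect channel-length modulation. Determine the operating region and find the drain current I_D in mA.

V_ov = V_GS − V_th = 2.55 − 1 = 1.55 V.
Since V_DS = 7.48 V ≥ V_ov = 1.55 V, the device is in saturation.
I_D = ½ k_n V_ov² = 0.5 × 4.24 × 1.55² = 5.09 mA.

Saturation; I_D = 5.09 mA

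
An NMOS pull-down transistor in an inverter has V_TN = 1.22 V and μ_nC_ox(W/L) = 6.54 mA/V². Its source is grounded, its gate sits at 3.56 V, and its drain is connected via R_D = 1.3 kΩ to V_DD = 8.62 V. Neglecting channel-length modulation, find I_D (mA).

I_D = 6.28 mA

V_GS = V_G = 3.56 V, so V_ov = 3.56 − 1.22 = 2.34 V.
Assume saturation: I_D = ½ k_n V_ov² = 0.5 × 6.54 × 2.34² = 17.9 mA, giving V_DS = V_DD − I_D R_D = 8.62 − 17.9 × 1.3 = -14.7 V.
But -14.7 V < V_ov = 2.34 V, so the device is actually in triode.
In triode I_D = k_n[V_ov V_DS − ½ V_DS²] and I_D = (V_DD − V_DS)/R_D. Equating: 4.25 V_DS² − 20.89 V_DS + 8.62 = 0, giving V_DS = 0.455 V (the root below V_ov).
I_D = (8.62 − 0.455) / 1.3 = 6.28 mA.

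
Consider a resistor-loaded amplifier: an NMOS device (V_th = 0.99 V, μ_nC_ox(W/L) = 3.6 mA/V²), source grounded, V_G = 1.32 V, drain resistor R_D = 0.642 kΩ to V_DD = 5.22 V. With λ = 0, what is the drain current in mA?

V_GS = V_G = 1.32 V, so V_ov = 1.32 − 0.99 = 0.33 V.
Assume saturation: I_D = ½ k_n V_ov² = 0.5 × 3.6 × 0.33² = 0.196 mA, giving V_DS = V_DD − I_D R_D = 5.22 − 0.196 × 0.642 = 5.09 V.
V_DS = 5.09 V ≥ V_ov = 0.33 V, confirming saturation.

I_D = 0.196 mA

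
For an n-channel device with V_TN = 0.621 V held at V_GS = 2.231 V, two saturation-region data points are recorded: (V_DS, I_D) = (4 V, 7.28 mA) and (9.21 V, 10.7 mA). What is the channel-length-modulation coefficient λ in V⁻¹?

With V_GS fixed, I_D ∝ (1 + λ V_DS) in saturation, so I_D2/I_D1 = (1 + λ V_DS2)/(1 + λ V_DS1).
10.7/7.28 = 1.47 = (1 + 9.21 λ)/(1 + 4 λ).
Solving: λ (I_D1 V_DS2 − I_D2 V_DS1) = I_D2 − I_D1, so λ = (10.7 − 7.28) / (7.28 × 9.21 − 10.7 × 4) = 3.42 / 24.2 = 0.141 V⁻¹.

λ = 0.141 V⁻¹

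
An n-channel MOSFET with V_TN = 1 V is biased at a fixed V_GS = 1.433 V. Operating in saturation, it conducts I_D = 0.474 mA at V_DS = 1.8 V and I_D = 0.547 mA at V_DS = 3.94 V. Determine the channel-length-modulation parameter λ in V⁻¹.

λ = 0.0827 V⁻¹

With V_GS fixed, I_D ∝ (1 + λ V_DS) in saturation, so I_D2/I_D1 = (1 + λ V_DS2)/(1 + λ V_DS1).
0.547/0.474 = 1.154 = (1 + 3.94 λ)/(1 + 1.8 λ).
Solving: λ (I_D1 V_DS2 − I_D2 V_DS1) = I_D2 − I_D1, so λ = (0.547 − 0.474) / (0.474 × 3.94 − 0.547 × 1.8) = 0.073 / 0.883 = 0.0827 V⁻¹.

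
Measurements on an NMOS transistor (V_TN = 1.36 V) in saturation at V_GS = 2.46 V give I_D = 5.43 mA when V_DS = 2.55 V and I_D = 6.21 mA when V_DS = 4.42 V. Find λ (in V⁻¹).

With V_GS fixed, I_D ∝ (1 + λ V_DS) in saturation, so I_D2/I_D1 = (1 + λ V_DS2)/(1 + λ V_DS1).
6.21/5.43 = 1.144 = (1 + 4.42 λ)/(1 + 2.55 λ).
Solving: λ (I_D1 V_DS2 − I_D2 V_DS1) = I_D2 − I_D1, so λ = (6.21 − 5.43) / (5.43 × 4.42 − 6.21 × 2.55) = 0.78 / 8.17 = 0.0955 V⁻¹.

λ = 0.0955 V⁻¹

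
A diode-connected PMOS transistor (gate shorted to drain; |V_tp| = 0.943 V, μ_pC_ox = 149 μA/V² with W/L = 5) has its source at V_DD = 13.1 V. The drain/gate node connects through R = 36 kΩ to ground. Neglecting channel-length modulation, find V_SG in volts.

V_SG = 1.86 V

With gate tied to drain, V_SG = V_SD ≥ V_SG − |V_tp|, so the device is in saturation.
k_p = μ_pC_ox · (W/L) = 0.745 mA/V².
KCL at the drain: ½ k_p (V_SG − |V_tp|)² = (V_DD − V_SG)/R.
Let x = V_SG − 0.943. Then 13.4 x² + x − 12.16 = 0, giving x = 0.916 V (positive root), so V_SG = 1.86 V.
I_D = (V_DD − V_SG)/R = (13.1 − 1.86) / 36 = 0.312 mA.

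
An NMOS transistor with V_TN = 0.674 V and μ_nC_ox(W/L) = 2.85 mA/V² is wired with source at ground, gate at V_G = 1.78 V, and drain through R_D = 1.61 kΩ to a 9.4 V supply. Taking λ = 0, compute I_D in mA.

I_D = 1.74 mA

V_GS = V_G = 1.78 V, so V_ov = 1.78 − 0.674 = 1.11 V.
Assume saturation: I_D = ½ k_n V_ov² = 0.5 × 2.85 × 1.11² = 1.74 mA, giving V_DS = V_DD − I_D R_D = 9.4 − 1.74 × 1.61 = 6.59 V.
V_DS = 6.59 V ≥ V_ov = 1.11 V, confirming saturation.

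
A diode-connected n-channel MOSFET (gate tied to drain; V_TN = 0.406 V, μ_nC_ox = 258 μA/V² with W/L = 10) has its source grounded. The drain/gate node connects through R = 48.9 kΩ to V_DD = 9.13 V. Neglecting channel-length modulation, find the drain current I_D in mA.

With gate tied to drain, V_GS = V_DS ≥ V_GS − V_TN, so the device is in saturation.
k_n = μ_nC_ox · (W/L) = 2.58 mA/V².
KCL at the drain: ½ k_n (V_GS − V_TN)² = (V_DD − V_GS)/R.
Let x = V_GS − 0.406. Then 63.1 x² + x − 8.724 = 0, giving x = 0.364 V (positive root), so V_GS = 0.77 V.
I_D = (V_DD − V_GS)/R = (9.13 − 0.77) / 48.9 = 0.171 mA.

I_D = 0.171 mA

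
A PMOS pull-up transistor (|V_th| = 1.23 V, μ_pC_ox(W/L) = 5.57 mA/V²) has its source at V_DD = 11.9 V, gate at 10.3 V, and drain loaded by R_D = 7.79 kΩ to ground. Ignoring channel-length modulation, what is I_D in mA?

I_D = 0.381 mA

V_SG = V_DD − V_G = 11.9 − 10.3 = 1.6 V, so V_ov = 1.6 − 1.23 = 0.37 V.
Assume saturation: I_D = ½ k_p V_ov² = 0.5 × 5.57 × 0.37² = 0.381 mA, giving V_SD = V_DD − I_D R_D = 11.9 − 0.381 × 7.79 = 8.93 V.
V_SD = 8.93 V ≥ V_ov = 0.37 V, confirming saturation.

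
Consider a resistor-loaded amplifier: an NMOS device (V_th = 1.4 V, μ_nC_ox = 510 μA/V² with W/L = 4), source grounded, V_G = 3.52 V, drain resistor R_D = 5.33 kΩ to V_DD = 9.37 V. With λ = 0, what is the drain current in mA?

I_D = 1.68 mA

V_GS = V_G = 3.52 V, so V_ov = 3.52 − 1.4 = 2.12 V.
k_n = μ_nC_ox · (W/L) = 2.04 mA/V².
Assume saturation: I_D = ½ k_n V_ov² = 0.5 × 2.04 × 2.12² = 4.58 mA, giving V_DS = V_DD − I_D R_D = 9.37 − 4.58 × 5.33 = -15.1 V.
But -15.1 V < V_ov = 2.12 V, so the device is actually in triode.
In triode I_D = k_n[V_ov V_DS − ½ V_DS²] and I_D = (V_DD − V_DS)/R_D. Equating: 5.44 V_DS² − 24.05 V_DS + 9.37 = 0, giving V_DS = 0.432 V (the root below V_ov).
I_D = (9.37 − 0.432) / 5.33 = 1.68 mA.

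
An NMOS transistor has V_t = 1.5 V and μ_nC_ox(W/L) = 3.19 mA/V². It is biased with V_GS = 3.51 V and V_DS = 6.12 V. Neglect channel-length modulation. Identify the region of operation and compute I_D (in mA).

Saturation; I_D = 6.44 mA

V_ov = V_GS − V_t = 3.51 − 1.5 = 2.01 V.
Since V_DS = 6.12 V ≥ V_ov = 2.01 V, the device is in saturation.
I_D = ½ k_n V_ov² = 0.5 × 3.19 × 2.01² = 6.44 mA.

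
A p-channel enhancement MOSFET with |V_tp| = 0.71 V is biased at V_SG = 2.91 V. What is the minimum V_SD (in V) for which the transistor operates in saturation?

The boundary between triode and saturation is V_SD = V_SG − |V_tp| = V_ov.
V_ov = 2.91 − 0.71 = 2.2 V.

V_SD,sat = 2.20 V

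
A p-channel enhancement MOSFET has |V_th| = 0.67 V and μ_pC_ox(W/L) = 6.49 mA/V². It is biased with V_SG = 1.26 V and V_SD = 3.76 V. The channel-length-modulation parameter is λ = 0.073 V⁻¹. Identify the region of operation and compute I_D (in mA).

Saturation; I_D = 1.44 mA

V_ov = V_SG − |V_th| = 1.26 − 0.67 = 0.59 V.
Since V_SD = 3.76 V ≥ V_ov = 0.59 V, the device is in saturation.
I_D = ½ k_p V_ov² (1 + λ V_SD) = 0.5 × 6.49 × 0.59² × (1 + 0.073 × 3.76) = 1.44 mA.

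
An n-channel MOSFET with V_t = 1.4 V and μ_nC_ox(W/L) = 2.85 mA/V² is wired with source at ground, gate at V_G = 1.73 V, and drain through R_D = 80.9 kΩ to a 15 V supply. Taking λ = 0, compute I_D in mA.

V_GS = V_G = 1.73 V, so V_ov = 1.73 − 1.4 = 0.33 V.
Assume saturation: I_D = ½ k_n V_ov² = 0.5 × 2.85 × 0.33² = 0.155 mA, giving V_DS = V_DD − I_D R_D = 15 − 0.155 × 80.9 = 2.45 V.
V_DS = 2.45 V ≥ V_ov = 0.33 V, confirming saturation.

I_D = 0.155 mA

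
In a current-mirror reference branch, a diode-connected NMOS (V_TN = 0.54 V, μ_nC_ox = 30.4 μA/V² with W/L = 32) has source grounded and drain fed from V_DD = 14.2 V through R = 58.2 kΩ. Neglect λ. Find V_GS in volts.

V_GS = 1.22 V

With gate tied to drain, V_GS = V_DS ≥ V_GS − V_TN, so the device is in saturation.
k_n = μ_nC_ox · (W/L) = 0.9728 mA/V².
KCL at the drain: ½ k_n (V_GS − V_TN)² = (V_DD − V_GS)/R.
Let x = V_GS − 0.54. Then 28.3 x² + x − 13.66 = 0, giving x = 0.677 V (positive root), so V_GS = 1.22 V.
I_D = (V_DD − V_GS)/R = (14.2 − 1.22) / 58.2 = 0.223 mA.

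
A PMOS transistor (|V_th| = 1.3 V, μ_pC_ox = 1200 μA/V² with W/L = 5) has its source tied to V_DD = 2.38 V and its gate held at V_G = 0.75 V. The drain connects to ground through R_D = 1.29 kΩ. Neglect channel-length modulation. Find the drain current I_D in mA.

I_D = 0.327 mA

V_SG = V_DD − V_G = 2.38 − 0.75 = 1.63 V, so V_ov = 1.63 − 1.3 = 0.33 V.
k_p = μ_pC_ox · (W/L) = 6 mA/V².
Assume saturation: I_D = ½ k_p V_ov² = 0.5 × 6 × 0.33² = 0.327 mA, giving V_SD = V_DD − I_D R_D = 2.38 − 0.327 × 1.29 = 1.96 V.
V_SD = 1.96 V ≥ V_ov = 0.33 V, confirming saturation.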